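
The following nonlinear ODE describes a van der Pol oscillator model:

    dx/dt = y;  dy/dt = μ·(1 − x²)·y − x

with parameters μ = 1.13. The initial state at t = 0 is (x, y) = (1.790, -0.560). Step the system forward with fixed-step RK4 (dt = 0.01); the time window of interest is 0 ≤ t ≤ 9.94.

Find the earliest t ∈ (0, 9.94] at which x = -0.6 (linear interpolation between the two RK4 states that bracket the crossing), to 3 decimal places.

t = 1.876

t=0.000: state=(1.790, -0.560)
step 1 (dt=0.01): k1=(-0.560, -0.395), k2=(-0.562, -0.394), k3=(-0.562, -0.394), k4=(-0.564, -0.393); state += dt/6·(k1+2k2+2k3+k4)
t=0.010: state=(1.784, -0.564)
t=0.020: state=(1.779, -0.568)
t=0.030: state=(1.773, -0.572)
continuing one RK4 step at a time; state shown every 50 steps (Δt=0.5):
t=0.500: state=(1.461, -0.763)
t=1.000: state=(1.003, -1.109)
t=1.500: state=(0.280, -1.891)
t=1.870: state=(-0.583, -2.738)
next step: t=1.880: state=(-0.611, -2.752) — x has crossed -0.6
linear interpolation between t=1.870 (-0.58349) and t=1.880 (-0.61094) → t≈1.876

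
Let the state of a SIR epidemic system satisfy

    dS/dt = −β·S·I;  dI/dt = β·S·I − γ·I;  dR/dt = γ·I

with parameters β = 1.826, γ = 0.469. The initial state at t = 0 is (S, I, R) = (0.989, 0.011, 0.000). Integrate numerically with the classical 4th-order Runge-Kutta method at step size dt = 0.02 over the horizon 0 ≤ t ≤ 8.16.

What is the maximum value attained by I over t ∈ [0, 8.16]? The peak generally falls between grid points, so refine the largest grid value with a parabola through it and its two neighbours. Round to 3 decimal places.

max I = 0.397

t=0.000: state=(0.989, 0.011, 0.000)
step 1 (dt=0.02): k1=(-0.020, 0.015, 0.005), k2=(-0.020, 0.015, 0.005), k3=(-0.020, 0.015, 0.005), k4=(-0.020, 0.015, 0.005); state += dt/6·(k1+2k2+2k3+k4)
t=0.020: state=(0.989, 0.011, 0.000)
t=0.040: state=(0.988, 0.012, 0.000)
t=0.060: state=(0.988, 0.012, 0.000)
continuing one RK4 step at a time; state shown every 25 steps (Δt=0.5):
t=0.500: state=(0.975, 0.021, 0.004)
t=1.000: state=(0.949, 0.041, 0.011)
t=1.500: state=(0.901, 0.075, 0.024)
t=2.000: state=(0.822, 0.131, 0.048)
t=2.500: state=(0.705, 0.208, 0.087)
t=3.000: state=(0.561, 0.294, 0.146)
t=3.500: state=(0.415, 0.362, 0.223)
t=4.000: state=(0.293, 0.395, 0.313)
t=4.500: state=(0.204, 0.391, 0.405)
t=5.000: state=(0.145, 0.362, 0.494)
t=5.500: state=(0.106, 0.320, 0.574)
t=6.000: state=(0.081, 0.276, 0.644)
t=6.500: state=(0.064, 0.233, 0.703)
t=7.000: state=(0.053, 0.194, 0.753)
t=7.500: state=(0.045, 0.160, 0.795)
t=8.000: state=(0.039, 0.132, 0.829)
t=8.160: state=(0.038, 0.124, 0.839)
largest grid value and its neighbours: I(4.160)=0.39684, I(4.180)=0.39687, I(4.200)=0.39685
parabola through these three points peaks at t≈4.181 with I≈0.39687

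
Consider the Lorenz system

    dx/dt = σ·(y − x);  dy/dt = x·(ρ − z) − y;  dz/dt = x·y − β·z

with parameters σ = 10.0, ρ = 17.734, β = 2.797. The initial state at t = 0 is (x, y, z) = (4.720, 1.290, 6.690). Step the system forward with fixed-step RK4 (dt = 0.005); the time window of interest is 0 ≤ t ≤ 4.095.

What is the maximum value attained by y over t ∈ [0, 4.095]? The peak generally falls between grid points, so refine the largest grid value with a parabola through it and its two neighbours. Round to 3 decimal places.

max y = 13.893

t=0.000: state=(4.720, 1.290, 6.690)
step 1 (dt=0.005): k1=(-34.300, 50.838, -12.623), k2=(-32.172, 49.910, -12.056), k3=(-32.248, 49.964, -12.064), k4=(-30.189, 49.082, -11.524); state += dt/6·(k1+2k2+2k3+k4)
t=0.005: state=(4.559, 1.540, 6.630)
t=0.010: state=(4.418, 1.781, 6.575)
t=0.015: state=(4.295, 2.015, 6.524)
continuing one RK4 step at a time; state shown every 40 steps (Δt=0.2):
t=0.200: state=(6.732, 10.311, 8.549)
t=0.400: state=(11.355, 9.042, 24.336)
t=0.600: state=(3.319, 0.744, 17.759)
t=0.800: state=(1.641, 1.912, 10.499)
t=1.000: state=(3.726, 5.727, 7.491)
t=1.200: state=(9.967, 13.172, 15.527)
t=1.400: state=(7.667, 3.262, 22.763)
t=1.600: state=(2.372, 1.642, 14.124)
t=1.800: state=(3.012, 4.234, 9.141)
t=2.000: state=(7.628, 10.906, 11.637)
t=2.200: state=(9.938, 7.224, 23.203)
t=2.400: state=(3.689, 1.970, 16.729)
t=2.600: state=(3.132, 3.956, 10.836)
t=2.800: state=(6.762, 9.522, 11.365)
t=3.000: state=(10.086, 8.843, 21.784)
t=3.200: state=(4.727, 2.660, 17.905)
t=3.400: state=(3.581, 4.215, 12.015)
t=3.600: state=(6.736, 9.126, 12.185)
t=3.800: state=(9.656, 8.769, 20.899)
t=4.000: state=(5.201, 3.321, 17.990)
t=4.095: state=(4.063, 3.521, 15.042)
largest grid value and its neighbours: y(0.295)=13.86469, y(0.300)=13.88983, y(0.305)=13.88937
parabola through these three points peaks at t≈0.302 with y≈13.89280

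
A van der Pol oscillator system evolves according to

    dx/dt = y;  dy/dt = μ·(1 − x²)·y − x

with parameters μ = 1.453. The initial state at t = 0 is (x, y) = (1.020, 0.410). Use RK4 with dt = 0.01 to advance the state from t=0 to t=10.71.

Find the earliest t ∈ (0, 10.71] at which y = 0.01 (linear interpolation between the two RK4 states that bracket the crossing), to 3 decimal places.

t=0.000: state=(1.020, 0.410)
step 1 (dt=0.01): k1=(0.410, -1.044), k2=(0.405, -1.048), k3=(0.405, -1.048), k4=(0.400, -1.052); state += dt/6·(k1+2k2+2k3+k4)
t=0.010: state=(1.024, 0.400)
t=0.020: state=(1.028, 0.389)
t=0.030: state=(1.032, 0.378)
t=0.360: state=(1.096, 0.011)
next step: t=0.370: state=(1.096, 0.000) — y has crossed 0.01
linear interpolation between t=0.360 (0.01138) and t=0.370 (0.00040) → t≈0.361

t = 0.361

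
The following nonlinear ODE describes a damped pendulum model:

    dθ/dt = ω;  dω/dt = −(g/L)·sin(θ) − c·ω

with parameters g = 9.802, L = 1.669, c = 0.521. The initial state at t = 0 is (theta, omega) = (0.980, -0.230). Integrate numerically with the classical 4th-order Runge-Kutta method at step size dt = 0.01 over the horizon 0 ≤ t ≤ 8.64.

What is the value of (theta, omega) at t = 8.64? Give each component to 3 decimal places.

(theta, omega) = (-0.011, -0.238)

t=0.000: state=(0.980, -0.230)
step 1 (dt=0.01): k1=(-0.230, -4.758), k2=(-0.254, -4.742), k3=(-0.254, -4.741), k4=(-0.277, -4.725); state += dt/6·(k1+2k2+2k3+k4)
t=0.010: state=(0.977, -0.277)
t=0.020: state=(0.974, -0.324)
t=0.030: state=(0.971, -0.371)
continuing one RK4 step at a time; state shown every 50 steps (Δt=0.5):
t=0.500: state=(0.377, -1.883)
t=1.000: state=(-0.489, -1.187)
t=1.500: state=(-0.624, 0.619)
t=2.000: state=(-0.052, 1.368)
t=2.500: state=(0.446, 0.426)
t=3.000: state=(0.334, -0.768)
t=3.500: state=(-0.126, -0.839)
t=4.000: state=(-0.338, 0.052)
t=4.500: state=(-0.121, 0.681)
t=5.000: state=(0.183, 0.396)
t=5.500: state=(0.210, -0.273)
t=6.000: state=(-0.008, -0.480)
t=6.500: state=(-0.166, -0.093)
t=7.000: state=(-0.099, 0.311)
t=7.500: state=(0.066, 0.268)
t=8.000: state=(0.118, -0.070)
t=8.500: state=(0.024, -0.251)
t=8.640: state=(-0.011, -0.238)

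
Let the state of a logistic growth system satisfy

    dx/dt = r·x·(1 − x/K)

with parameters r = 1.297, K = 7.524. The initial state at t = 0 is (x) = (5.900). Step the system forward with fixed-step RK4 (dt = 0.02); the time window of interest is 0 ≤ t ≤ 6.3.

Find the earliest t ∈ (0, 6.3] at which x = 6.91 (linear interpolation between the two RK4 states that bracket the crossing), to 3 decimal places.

t=0.000: state=(5.900)
step 1 (dt=0.02): k1=(1.652), k2=(1.639), k3=(1.640), k4=(1.627); state += dt/6·(k1+2k2+2k3+k4)
t=0.020: state=(5.933)
t=0.040: state=(5.965)
t=0.060: state=(5.997)
continuing one RK4 step at a time; state shown every 25 steps (Δt=0.5):
t=0.500: state=(6.577)
t=0.860: state=(6.901)
next step: t=0.880: state=(6.916) — x has crossed 6.91
linear interpolation between t=0.860 (6.90135) and t=0.880 (6.91600) → t≈0.872

t = 0.872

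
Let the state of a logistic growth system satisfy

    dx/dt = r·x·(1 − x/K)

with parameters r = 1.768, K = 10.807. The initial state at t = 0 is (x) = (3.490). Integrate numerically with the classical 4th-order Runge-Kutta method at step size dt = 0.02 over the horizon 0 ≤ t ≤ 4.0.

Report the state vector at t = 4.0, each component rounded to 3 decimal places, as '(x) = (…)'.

(x) = (10.788)

t=0.000: state=(3.490)
step 1 (dt=0.02): k1=(4.178), k2=(4.204), k3=(4.204), k4=(4.229); state += dt/6·(k1+2k2+2k3+k4)
t=0.020: state=(3.574)
t=0.040: state=(3.659)
t=0.060: state=(3.745)
continuing one RK4 step at a time; state shown every 10 steps (Δt=0.2):
t=0.200: state=(4.372)
t=0.400: state=(5.314)
t=0.600: state=(6.262)
t=0.800: state=(7.159)
t=1.000: state=(7.959)
t=1.200: state=(8.637)
t=1.400: state=(9.186)
t=1.600: state=(9.616)
t=1.800: state=(9.942)
t=2.000: state=(10.185)
t=2.200: state=(10.363)
t=2.400: state=(10.491)
t=2.600: state=(10.583)
t=2.800: state=(10.649)
t=3.000: state=(10.696)
t=3.200: state=(10.728)
t=3.400: state=(10.752)
t=3.600: state=(10.768)
t=3.800: state=(10.780)
t=4.000: state=(10.788)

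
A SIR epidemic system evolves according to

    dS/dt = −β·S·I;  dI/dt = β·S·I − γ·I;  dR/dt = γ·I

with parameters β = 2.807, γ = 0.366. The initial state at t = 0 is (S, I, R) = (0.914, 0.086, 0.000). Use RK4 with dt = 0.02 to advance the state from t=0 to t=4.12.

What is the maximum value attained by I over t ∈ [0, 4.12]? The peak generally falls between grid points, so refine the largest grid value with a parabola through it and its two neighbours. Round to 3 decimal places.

max I = 0.616

t=0.000: state=(0.914, 0.086, 0.000)
step 1 (dt=0.02): k1=(-0.221, 0.189, 0.031), k2=(-0.225, 0.193, 0.032), k3=(-0.225, 0.193, 0.032), k4=(-0.229, 0.197, 0.033); state += dt/6·(k1+2k2+2k3+k4)
t=0.020: state=(0.909, 0.090, 0.001)
t=0.040: state=(0.905, 0.094, 0.001)
t=0.060: state=(0.900, 0.098, 0.002)
continuing one RK4 step at a time; state shown every 10 steps (Δt=0.2):
t=0.200: state=(0.860, 0.132, 0.008)
t=0.400: state=(0.786, 0.194, 0.020)
t=0.600: state=(0.690, 0.274, 0.037)
t=0.800: state=(0.577, 0.363, 0.060)
t=1.000: state=(0.459, 0.451, 0.090)
t=1.200: state=(0.348, 0.526, 0.126)
t=1.400: state=(0.255, 0.578, 0.166)
t=1.600: state=(0.183, 0.607, 0.210)
t=1.800: state=(0.130, 0.616, 0.255)
t=2.000: state=(0.092, 0.609, 0.300)
t=2.200: state=(0.066, 0.591, 0.344)
t=2.400: state=(0.047, 0.567, 0.386)
t=2.600: state=(0.035, 0.539, 0.426)
t=2.800: state=(0.026, 0.509, 0.465)
t=3.000: state=(0.020, 0.479, 0.501)
t=3.200: state=(0.015, 0.450, 0.535)
t=3.400: state=(0.012, 0.421, 0.567)
t=3.600: state=(0.009, 0.394, 0.597)
t=3.800: state=(0.008, 0.368, 0.625)
t=4.000: state=(0.006, 0.343, 0.651)
t=4.120: state=(0.006, 0.329, 0.665)
largest grid value and its neighbours: I(1.780)=0.61565, I(1.800)=0.61570, I(1.820)=0.61560
parabola through these three points peaks at t≈1.796 with I≈0.61570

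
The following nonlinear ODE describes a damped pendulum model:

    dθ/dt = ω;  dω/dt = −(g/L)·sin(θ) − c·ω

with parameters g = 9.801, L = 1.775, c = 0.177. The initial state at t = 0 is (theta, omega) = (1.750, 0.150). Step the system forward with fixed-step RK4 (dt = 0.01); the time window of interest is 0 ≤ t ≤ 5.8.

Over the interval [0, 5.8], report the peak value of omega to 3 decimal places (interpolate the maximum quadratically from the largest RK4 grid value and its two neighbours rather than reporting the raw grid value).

max omega = 2.984

t=0.000: state=(1.750, 0.150)
step 1 (dt=0.01): k1=(0.150, -5.460), k2=(0.123, -5.454), k3=(0.123, -5.454), k4=(0.095, -5.449); state += dt/6·(k1+2k2+2k3+k4)
t=0.010: state=(1.751, 0.095)
t=0.020: state=(1.752, 0.041)
t=0.030: state=(1.752, -0.013)
continuing one RK4 step at a time; state shown every 20 steps (Δt=0.2):
t=0.200: state=(1.672, -0.926)
t=0.400: state=(1.381, -1.975)
t=0.600: state=(0.891, -2.887)
t=0.800: state=(0.255, -3.370)
t=1.000: state=(-0.410, -3.164)
t=1.200: state=(-0.970, -2.360)
t=1.400: state=(-1.337, -1.283)
t=1.600: state=(-1.481, -0.166)
t=1.800: state=(-1.405, 0.918)
t=2.000: state=(-1.119, 1.922)
t=2.200: state=(-0.651, 2.695)
t=2.400: state=(-0.073, 2.984)
t=2.600: state=(0.500, 2.646)
t=2.800: state=(0.953, 1.828)
t=3.000: state=(1.217, 0.799)
t=3.200: state=(1.270, -0.263)
t=3.400: state=(1.115, -1.267)
t=3.600: state=(0.774, -2.106)
t=3.800: state=(0.297, -2.587)
t=4.000: state=(-0.225, -2.533)
t=4.200: state=(-0.682, -1.964)
t=4.400: state=(-0.990, -1.083)
t=4.600: state=(-1.108, -0.096)
t=4.800: state=(-1.030, 0.866)
t=5.000: state=(-0.770, 1.692)
t=5.200: state=(-0.372, 2.223)
t=5.400: state=(0.088, 2.298)
t=5.600: state=(0.514, 1.890)
t=5.800: state=(0.822, 1.144)
largest grid value and its neighbours: omega(2.380)=2.98277, omega(2.390)=2.98401, omega(2.400)=2.98360
parabola through these three points peaks at t≈2.393 with omega≈2.98406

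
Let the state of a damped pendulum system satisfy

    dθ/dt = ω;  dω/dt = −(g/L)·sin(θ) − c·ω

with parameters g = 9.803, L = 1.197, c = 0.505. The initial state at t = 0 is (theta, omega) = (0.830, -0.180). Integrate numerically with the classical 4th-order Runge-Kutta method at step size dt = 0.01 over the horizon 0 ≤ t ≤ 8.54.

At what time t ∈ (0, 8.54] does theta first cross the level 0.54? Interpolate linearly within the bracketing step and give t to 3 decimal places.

t=0.000: state=(0.830, -0.180)
step 1 (dt=0.01): k1=(-0.180, -5.952), k2=(-0.210, -5.932), k3=(-0.210, -5.932), k4=(-0.239, -5.911); state += dt/6·(k1+2k2+2k3+k4)
t=0.010: state=(0.828, -0.239)
t=0.020: state=(0.825, -0.298)
t=0.030: state=(0.822, -0.357)
t=0.290: state=(0.553, -1.612)
next step: t=0.300: state=(0.537, -1.646) — theta has crossed 0.54
linear interpolation between t=0.290 (0.55287) and t=0.300 (0.53657) → t≈0.298

t = 0.298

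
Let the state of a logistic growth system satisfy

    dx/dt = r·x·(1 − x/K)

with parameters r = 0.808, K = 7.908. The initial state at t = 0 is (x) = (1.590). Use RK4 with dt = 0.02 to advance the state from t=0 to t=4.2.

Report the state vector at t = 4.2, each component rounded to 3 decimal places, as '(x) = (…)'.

t=0.000: state=(1.590)
step 1 (dt=0.02): k1=(1.026), k2=(1.031), k3=(1.031), k4=(1.036); state += dt/6·(k1+2k2+2k3+k4)
t=0.020: state=(1.611)
t=0.040: state=(1.631)
t=0.060: state=(1.652)
continuing one RK4 step at a time; state shown every 10 steps (Δt=0.2):
t=0.200: state=(1.805)
t=0.400: state=(2.040)
t=0.600: state=(2.294)
t=0.800: state=(2.566)
t=1.000: state=(2.854)
t=1.200: state=(3.154)
t=1.400: state=(3.465)
t=1.600: state=(3.782)
t=1.800: state=(4.102)
t=2.000: state=(4.419)
t=2.200: state=(4.730)
t=2.400: state=(5.032)
t=2.600: state=(5.321)
t=2.800: state=(5.594)
t=3.000: state=(5.849)
t=3.200: state=(6.086)
t=3.400: state=(6.303)
t=3.600: state=(6.499)
t=3.800: state=(6.677)
t=4.000: state=(6.836)
t=4.200: state=(6.977)

(x) = (6.977)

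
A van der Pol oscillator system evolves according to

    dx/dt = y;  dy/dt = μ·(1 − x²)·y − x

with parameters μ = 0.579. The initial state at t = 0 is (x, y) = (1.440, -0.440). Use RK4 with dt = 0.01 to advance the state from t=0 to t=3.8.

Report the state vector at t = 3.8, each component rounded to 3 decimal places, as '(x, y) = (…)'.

t=0.000: state=(1.440, -0.440)
step 1 (dt=0.01): k1=(-0.440, -1.166), k2=(-0.446, -1.162), k3=(-0.446, -1.162), k4=(-0.452, -1.158); state += dt/6·(k1+2k2+2k3+k4)
t=0.010: state=(1.436, -0.452)
t=0.020: state=(1.431, -0.463)
t=0.030: state=(1.426, -0.475)
continuing one RK4 step at a time; state shown every 20 steps (Δt=0.2):
t=0.200: state=(1.330, -0.659)
t=0.400: state=(1.178, -0.860)
t=0.600: state=(0.986, -1.058)
t=0.800: state=(0.754, -1.264)
t=1.000: state=(0.479, -1.486)
t=1.200: state=(0.159, -1.716)
t=1.400: state=(-0.206, -1.920)
t=1.600: state=(-0.603, -2.029)
t=1.800: state=(-1.004, -1.947)
t=2.000: state=(-1.365, -1.623)
t=2.200: state=(-1.641, -1.118)
t=2.400: state=(-1.810, -0.577)
t=2.600: state=(-1.878, -0.113)
t=2.800: state=(-1.863, 0.241)
t=3.000: state=(-1.787, 0.504)
t=3.200: state=(-1.665, 0.710)
t=3.400: state=(-1.505, 0.888)
t=3.600: state=(-1.310, 1.059)
t=3.800: state=(-1.081, 1.241)

(x, y) = (-1.081, 1.241)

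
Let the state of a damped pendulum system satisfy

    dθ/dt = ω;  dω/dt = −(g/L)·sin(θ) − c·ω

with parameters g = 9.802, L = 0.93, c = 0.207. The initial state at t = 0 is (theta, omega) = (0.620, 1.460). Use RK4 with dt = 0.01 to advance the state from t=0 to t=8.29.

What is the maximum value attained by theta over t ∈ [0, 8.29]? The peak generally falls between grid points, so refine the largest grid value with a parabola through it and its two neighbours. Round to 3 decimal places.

t=0.000: state=(0.620, 1.460)
step 1 (dt=0.01): k1=(1.460, -6.426), k2=(1.428, -6.482), k3=(1.428, -6.481), k4=(1.395, -6.535); state += dt/6·(k1+2k2+2k3+k4)
t=0.010: state=(0.634, 1.395)
t=0.020: state=(0.648, 1.329)
t=0.030: state=(0.661, 1.262)
continuing one RK4 step at a time; state shown every 50 steps (Δt=0.5):
t=0.500: state=(0.478, -1.864)
t=1.000: state=(-0.552, -1.346)
t=1.500: state=(-0.428, 1.689)
t=2.000: state=(0.500, 1.202)
t=2.500: state=(0.375, -1.552)
t=3.000: state=(-0.460, -1.047)
t=3.500: state=(-0.322, 1.440)
t=4.000: state=(0.427, 0.888)
t=4.500: state=(0.270, -1.344)
t=5.000: state=(-0.398, -0.734)
t=5.500: state=(-0.220, 1.256)
t=6.000: state=(0.372, 0.588)
t=6.500: state=(0.175, -1.172)
t=7.000: state=(-0.346, -0.453)
t=7.500: state=(-0.133, 1.090)
t=8.000: state=(0.322, 0.330)
t=8.290: state=(0.274, -0.625)
largest grid value and its neighbours: theta(0.200)=0.77303, theta(0.210)=0.77305, theta(0.220)=0.77234
parabola through these three points peaks at t≈0.205 with theta≈0.77313

max theta = 0.773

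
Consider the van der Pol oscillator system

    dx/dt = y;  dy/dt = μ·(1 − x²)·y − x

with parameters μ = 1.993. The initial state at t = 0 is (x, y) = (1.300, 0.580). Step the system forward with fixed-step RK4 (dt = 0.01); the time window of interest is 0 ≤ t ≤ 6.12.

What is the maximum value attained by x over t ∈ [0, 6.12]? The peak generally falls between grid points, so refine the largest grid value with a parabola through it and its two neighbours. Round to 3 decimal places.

t=0.000: state=(1.300, 0.580)
step 1 (dt=0.01): k1=(0.580, -2.098), k2=(0.570, -2.095), k3=(0.570, -2.094), k4=(0.559, -2.091); state += dt/6·(k1+2k2+2k3+k4)
t=0.010: state=(1.306, 0.559)
t=0.020: state=(1.311, 0.538)
t=0.030: state=(1.316, 0.517)
continuing one RK4 step at a time; state shown every 20 steps (Δt=0.2):
t=0.200: state=(1.376, 0.192)
t=0.400: state=(1.383, -0.099)
t=0.600: state=(1.342, -0.302)
t=0.800: state=(1.266, -0.456)
t=1.000: state=(1.160, -0.600)
t=1.200: state=(1.024, -0.766)
t=1.400: state=(0.850, -0.996)
t=1.600: state=(0.617, -1.356)
t=1.800: state=(0.291, -1.959)
t=2.000: state=(-0.190, -2.911)
t=2.200: state=(-0.869, -3.729)
t=2.400: state=(-1.557, -2.784)
t=2.600: state=(-1.921, -0.953)
t=2.800: state=(-2.007, -0.066)
t=3.000: state=(-1.987, 0.214)
t=3.200: state=(-1.934, 0.304)
t=3.400: state=(-1.868, 0.345)
t=3.600: state=(-1.796, 0.373)
t=3.800: state=(-1.719, 0.402)
t=4.000: state=(-1.635, 0.435)
t=4.200: state=(-1.544, 0.476)
t=4.400: state=(-1.444, 0.529)
t=4.600: state=(-1.332, 0.599)
t=4.800: state=(-1.203, 0.697)
t=5.000: state=(-1.050, 0.840)
t=5.200: state=(-0.861, 1.063)
t=5.400: state=(-0.615, 1.433)
t=5.600: state=(-0.270, 2.069)
t=5.800: state=(0.238, 3.067)
t=6.000: state=(0.944, 3.809)
t=6.120: state=(1.382, 3.346)
largest grid value and its neighbours: x(0.310)=1.38714, x(0.320)=1.38726, x(0.330)=1.38724
parabola through these three points peaks at t≈0.324 with x≈1.38727

max x = 1.387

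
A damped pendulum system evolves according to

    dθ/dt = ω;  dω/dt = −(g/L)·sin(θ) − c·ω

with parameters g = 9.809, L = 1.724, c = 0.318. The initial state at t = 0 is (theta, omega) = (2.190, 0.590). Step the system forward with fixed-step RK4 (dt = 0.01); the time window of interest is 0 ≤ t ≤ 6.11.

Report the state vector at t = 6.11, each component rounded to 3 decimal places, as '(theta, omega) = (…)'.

(theta, omega) = (0.740, 0.328)

t=0.000: state=(2.190, 0.590)
step 1 (dt=0.01): k1=(0.590, -4.821), k2=(0.566, -4.804), k3=(0.566, -4.804), k4=(0.542, -4.787); state += dt/6·(k1+2k2+2k3+k4)
t=0.010: state=(2.196, 0.542)
t=0.020: state=(2.201, 0.494)
t=0.030: state=(2.206, 0.447)
continuing one RK4 step at a time; state shown every 20 steps (Δt=0.2):
t=0.200: state=(2.215, -0.326)
t=0.400: state=(2.061, -1.226)
t=0.600: state=(1.720, -2.187)
t=0.800: state=(1.186, -3.136)
t=1.000: state=(0.488, -3.750)
t=1.200: state=(-0.264, -3.632)
t=1.400: state=(-0.916, -2.790)
t=1.600: state=(-1.358, -1.616)
t=1.800: state=(-1.561, -0.420)
t=2.000: state=(-1.531, 0.708)
t=2.200: state=(-1.283, 1.752)
t=2.400: state=(-0.843, 2.606)
t=2.600: state=(-0.270, 3.023)
t=2.800: state=(0.323, 2.801)
t=3.000: state=(0.813, 2.027)
t=3.200: state=(1.116, 0.987)
t=3.400: state=(1.205, -0.092)
t=3.600: state=(1.085, -1.097)
t=3.800: state=(0.779, -1.919)
t=4.000: state=(0.341, -2.386)
t=4.200: state=(-0.141, -2.344)
t=4.400: state=(-0.564, -1.810)
t=4.600: state=(-0.845, -0.974)
t=4.800: state=(-0.947, -0.042)
t=5.000: state=(-0.866, 0.838)
t=5.200: state=(-0.624, 1.540)
t=5.400: state=(-0.271, 1.924)
t=5.600: state=(0.117, 1.887)
t=5.800: state=(0.457, 1.450)
t=6.000: state=(0.680, 0.757)
t=6.110: state=(0.740, 0.328)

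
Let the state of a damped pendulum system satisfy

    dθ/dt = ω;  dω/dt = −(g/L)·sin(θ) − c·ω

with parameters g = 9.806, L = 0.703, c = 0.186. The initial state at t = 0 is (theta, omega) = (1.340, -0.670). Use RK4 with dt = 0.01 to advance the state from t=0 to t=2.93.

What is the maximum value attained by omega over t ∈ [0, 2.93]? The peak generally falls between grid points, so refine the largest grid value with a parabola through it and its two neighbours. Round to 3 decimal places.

t=0.000: state=(1.340, -0.670)
step 1 (dt=0.01): k1=(-0.670, -13.454), k2=(-0.737, -13.431), k3=(-0.737, -13.430), k4=(-0.804, -13.405); state += dt/6·(k1+2k2+2k3+k4)
t=0.010: state=(1.333, -0.804)
t=0.020: state=(1.324, -0.938)
t=0.030: state=(1.314, -1.071)
continuing one RK4 step at a time; state shown every 10 steps (Δt=0.1):
t=0.100: state=(1.207, -1.982)
t=0.200: state=(0.948, -3.165)
t=0.300: state=(0.583, -4.066)
t=0.400: state=(0.151, -4.487)
t=0.500: state=(-0.294, -4.303)
t=0.600: state=(-0.691, -3.566)
t=0.700: state=(-0.995, -2.463)
t=0.800: state=(-1.178, -1.190)
t=0.900: state=(-1.231, 0.128)
t=1.000: state=(-1.154, 1.415)
t=1.100: state=(-0.952, 2.594)
t=1.200: state=(-0.643, 3.538)
t=1.300: state=(-0.258, 4.076)
t=1.400: state=(0.154, 4.071)
t=1.500: state=(0.538, 3.523)
t=1.600: state=(0.845, 2.571)
t=1.700: state=(1.045, 1.398)
t=1.800: state=(1.122, 0.144)
t=1.900: state=(1.074, -1.095)
t=2.000: state=(0.906, -2.236)
t=2.100: state=(0.634, -3.162)
t=2.200: state=(0.286, -3.719)
t=2.300: state=(-0.093, -3.783)
t=2.400: state=(-0.453, -3.337)
t=2.500: state=(-0.747, -2.489)
t=2.600: state=(-0.943, -1.403)
t=2.700: state=(-1.024, -0.219)
t=2.800: state=(-0.987, 0.959)
t=2.900: state=(-0.836, 2.040)
t=2.930: state=(-0.770, 2.329)
largest grid value and its neighbours: omega(1.340)=4.14264, omega(1.350)=4.14504, omega(1.360)=4.14167
parabola through these three points peaks at t≈1.349 with omega≈4.14506

max omega = 4.145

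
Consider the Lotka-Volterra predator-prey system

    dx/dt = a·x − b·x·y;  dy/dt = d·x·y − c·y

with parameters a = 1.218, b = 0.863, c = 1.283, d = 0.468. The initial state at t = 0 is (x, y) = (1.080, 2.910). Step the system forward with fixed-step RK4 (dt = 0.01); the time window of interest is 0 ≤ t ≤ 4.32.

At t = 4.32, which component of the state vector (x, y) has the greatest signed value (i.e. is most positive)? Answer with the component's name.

t=0.000: state=(1.080, 2.910)
step 1 (dt=0.01): k1=(-1.397, -2.263), k2=(-1.377, -2.263), k3=(-1.377, -2.263), k4=(-1.358, -2.264); state += dt/6·(k1+2k2+2k3+k4)
t=0.010: state=(1.066, 2.887)
t=0.020: state=(1.053, 2.865)
t=0.030: state=(1.040, 2.842)
continuing one RK4 step at a time; state shown every 20 steps (Δt=0.2):
t=0.200: state=(0.867, 2.464)
t=0.400: state=(0.749, 2.055)
t=0.600: state=(0.692, 1.700)
t=0.800: state=(0.676, 1.402)
t=1.000: state=(0.692, 1.156)
t=1.200: state=(0.736, 0.956)
t=1.400: state=(0.808, 0.795)
t=1.600: state=(0.909, 0.666)
t=1.800: state=(1.044, 0.565)
t=2.000: state=(1.216, 0.485)
t=2.200: state=(1.435, 0.425)
t=2.400: state=(1.708, 0.381)
t=2.600: state=(2.046, 0.351)
t=2.800: state=(2.461, 0.335)
t=3.000: state=(2.965, 0.334)
t=3.200: state=(3.566, 0.351)
t=3.400: state=(4.270, 0.391)
t=3.600: state=(5.062, 0.468)
t=3.800: state=(5.893, 0.605)
t=4.000: state=(6.649, 0.842)
t=4.200: state=(7.105, 1.245)
t=4.320: state=(7.105, 1.592)
compare at T: x=7.105, y=1.592

largest component: x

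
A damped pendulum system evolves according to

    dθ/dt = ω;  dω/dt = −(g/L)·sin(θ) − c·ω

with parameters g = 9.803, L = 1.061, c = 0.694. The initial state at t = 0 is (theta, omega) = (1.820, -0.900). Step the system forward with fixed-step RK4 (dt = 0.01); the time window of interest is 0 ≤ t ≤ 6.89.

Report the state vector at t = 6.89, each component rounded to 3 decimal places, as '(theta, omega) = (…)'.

t=0.000: state=(1.820, -0.900)
step 1 (dt=0.01): k1=(-0.900, -8.329), k2=(-0.942, -8.311), k3=(-0.942, -8.311), k4=(-0.983, -8.293); state += dt/6·(k1+2k2+2k3+k4)
t=0.010: state=(1.811, -0.983)
t=0.020: state=(1.800, -1.066)
t=0.030: state=(1.789, -1.148)
continuing one RK4 step at a time; state shown every 25 steps (Δt=0.25):
t=0.250: state=(1.344, -2.854)
t=0.500: state=(0.455, -4.021)
t=0.750: state=(-0.499, -3.273)
t=1.000: state=(-1.070, -1.199)
t=1.250: state=(-1.099, 0.908)
t=1.500: state=(-0.664, 2.420)
t=1.750: state=(0.007, 2.698)
t=2.000: state=(0.568, 1.613)
t=2.250: state=(0.769, -0.016)
t=2.500: state=(0.582, -1.380)
t=2.750: state=(0.148, -1.921)
t=3.000: state=(-0.290, -1.431)
t=3.250: state=(-0.515, -0.322)
t=3.500: state=(-0.454, 0.758)
t=3.750: state=(-0.181, 1.312)
t=4.000: state=(0.139, 1.129)
t=4.250: state=(0.338, 0.411)
t=4.500: state=(0.338, -0.391)
t=4.750: state=(0.170, -0.877)
t=5.000: state=(-0.057, -0.848)
t=5.250: state=(-0.219, -0.398)
t=5.500: state=(-0.245, 0.179)
t=5.750: state=(-0.145, 0.575)
t=6.000: state=(0.012, 0.620)
t=6.250: state=(0.138, 0.346)
t=6.500: state=(0.175, -0.059)
t=6.750: state=(0.117, -0.369)
t=6.890: state=(0.059, -0.444)

(theta, omega) = (0.059, -0.444)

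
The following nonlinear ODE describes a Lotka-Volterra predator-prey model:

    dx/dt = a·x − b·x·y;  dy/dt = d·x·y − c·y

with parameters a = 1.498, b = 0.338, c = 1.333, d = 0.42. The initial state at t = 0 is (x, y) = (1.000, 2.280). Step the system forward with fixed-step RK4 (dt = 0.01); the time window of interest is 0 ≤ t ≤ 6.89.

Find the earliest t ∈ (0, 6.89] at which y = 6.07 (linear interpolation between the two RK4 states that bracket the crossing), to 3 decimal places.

t = 2.486

t=0.000: state=(1.000, 2.280)
step 1 (dt=0.01): k1=(0.727, -2.082), k2=(0.734, -2.069), k3=(0.734, -2.069), k4=(0.740, -2.056); state += dt/6·(k1+2k2+2k3+k4)
t=0.010: state=(1.007, 2.259)
t=0.020: state=(1.015, 2.239)
t=0.030: state=(1.022, 2.219)
continuing one RK4 step at a time; state shown every 25 steps (Δt=0.25):
t=0.250: state=(1.223, 1.835)
t=0.500: state=(1.545, 1.519)
t=0.750: state=(1.996, 1.309)
t=1.000: state=(2.613, 1.193)
t=1.250: state=(3.441, 1.172)
t=1.500: state=(4.517, 1.273)
t=1.750: state=(5.837, 1.568)
t=2.000: state=(7.255, 2.235)
t=2.250: state=(8.287, 3.647)
t=2.480: state=(8.096, 5.994)
next step: t=2.490: state=(8.052, 6.119) — y has crossed 6.07
linear interpolation between t=2.480 (5.99402) and t=2.490 (6.11867) → t≈2.486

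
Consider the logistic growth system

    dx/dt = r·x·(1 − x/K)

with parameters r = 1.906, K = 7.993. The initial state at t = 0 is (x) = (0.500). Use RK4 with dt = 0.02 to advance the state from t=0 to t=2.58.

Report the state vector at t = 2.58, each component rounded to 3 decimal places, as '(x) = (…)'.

t=0.000: state=(0.500)
step 1 (dt=0.02): k1=(0.893), k2=(0.908), k3=(0.909), k4=(0.924); state += dt/6·(k1+2k2+2k3+k4)
t=0.020: state=(0.518)
t=0.040: state=(0.537)
t=0.060: state=(0.556)
continuing one RK4 step at a time; state shown every 5 steps (Δt=0.1):
t=0.100: state=(0.597)
t=0.200: state=(0.711)
t=0.300: state=(0.845)
t=0.400: state=(1.000)
t=0.500: state=(1.179)
t=0.600: state=(1.384)
t=0.700: state=(1.616)
t=0.800: state=(1.875)
t=0.900: state=(2.163)
t=1.000: state=(2.476)
t=1.100: state=(2.813)
t=1.200: state=(3.170)
t=1.300: state=(3.540)
t=1.400: state=(3.919)
t=1.500: state=(4.299)
t=1.600: state=(4.674)
t=1.700: state=(5.037)
t=1.800: state=(5.383)
t=1.900: state=(5.706)
t=2.000: state=(6.004)
t=2.100: state=(6.275)
t=2.200: state=(6.518)
t=2.300: state=(6.734)
t=2.400: state=(6.923)
t=2.500: state=(7.088)
t=2.580: state=(7.203)

(x) = (7.203)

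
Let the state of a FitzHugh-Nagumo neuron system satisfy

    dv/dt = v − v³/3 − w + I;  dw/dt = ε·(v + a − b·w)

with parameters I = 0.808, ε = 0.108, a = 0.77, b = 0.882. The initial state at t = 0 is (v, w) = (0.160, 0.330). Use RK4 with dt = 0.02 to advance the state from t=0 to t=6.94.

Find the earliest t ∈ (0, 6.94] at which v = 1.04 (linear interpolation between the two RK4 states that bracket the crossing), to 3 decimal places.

t = 0.981

t=0.000: state=(0.160, 0.330)
step 1 (dt=0.02): k1=(0.637, 0.069), k2=(0.642, 0.070), k3=(0.642, 0.070), k4=(0.648, 0.070); state += dt/6·(k1+2k2+2k3+k4)
t=0.020: state=(0.173, 0.331)
t=0.040: state=(0.186, 0.333)
t=0.060: state=(0.199, 0.334)
continuing one RK4 step at a time; state shown every 25 steps (Δt=0.5):
t=0.500: state=(0.552, 0.373)
t=0.980: state=(1.039, 0.436)
next step: t=1.000: state=(1.060, 0.439) — v has crossed 1.04
linear interpolation between t=0.980 (1.03898) and t=1.000 (1.05967) → t≈0.981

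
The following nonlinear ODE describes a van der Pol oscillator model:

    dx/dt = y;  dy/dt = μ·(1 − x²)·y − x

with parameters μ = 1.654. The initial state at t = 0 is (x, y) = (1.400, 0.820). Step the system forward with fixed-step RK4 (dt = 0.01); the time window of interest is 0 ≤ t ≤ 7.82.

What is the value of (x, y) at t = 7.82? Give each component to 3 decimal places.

t=0.000: state=(1.400, 0.820)
step 1 (dt=0.01): k1=(0.820, -2.702), k2=(0.806, -2.700), k3=(0.806, -2.700), k4=(0.793, -2.697); state += dt/6·(k1+2k2+2k3+k4)
t=0.010: state=(1.408, 0.793)
t=0.020: state=(1.416, 0.766)
t=0.030: state=(1.423, 0.739)
continuing one RK4 step at a time; state shown every 50 steps (Δt=0.5):
t=0.500: state=(1.526, -0.171)
t=1.000: state=(1.333, -0.559)
t=1.500: state=(0.968, -0.940)
t=2.000: state=(0.303, -1.893)
t=2.500: state=(-1.085, -3.307)
t=3.000: state=(-1.991, -0.317)
t=3.500: state=(-1.922, 0.350)
t=4.000: state=(-1.715, 0.469)
t=4.500: state=(-1.450, 0.602)
t=5.000: state=(-1.091, 0.871)
t=5.500: state=(-0.505, 1.609)
t=6.000: state=(0.723, 3.345)
t=6.500: state=(1.943, 0.801)
t=7.000: state=(1.966, -0.303)
t=7.500: state=(1.773, -0.444)
t=7.820: state=(1.620, -0.513)

(x, y) = (1.620, -0.513)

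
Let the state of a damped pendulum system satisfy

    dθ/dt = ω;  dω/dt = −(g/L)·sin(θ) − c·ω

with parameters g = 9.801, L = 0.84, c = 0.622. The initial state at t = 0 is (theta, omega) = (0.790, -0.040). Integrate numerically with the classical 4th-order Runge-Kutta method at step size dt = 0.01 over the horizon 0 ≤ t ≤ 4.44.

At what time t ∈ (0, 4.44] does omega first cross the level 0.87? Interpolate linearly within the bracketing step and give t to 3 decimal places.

t = 1.095

t=0.000: state=(0.790, -0.040)
step 1 (dt=0.01): k1=(-0.040, -8.263), k2=(-0.081, -8.236), k3=(-0.081, -8.234), k4=(-0.122, -8.206); state += dt/6·(k1+2k2+2k3+k4)
t=0.010: state=(0.789, -0.122)
t=0.020: state=(0.788, -0.204)
t=0.030: state=(0.785, -0.285)
continuing one RK4 step at a time; state shown every 20 steps (Δt=0.2):
t=0.200: state=(0.628, -1.500)
t=0.400: state=(0.237, -2.256)
t=0.600: state=(-0.206, -2.007)
t=0.800: state=(-0.512, -0.962)
t=1.000: state=(-0.575, 0.326)
t=1.090: state=(-0.522, 0.843)
next step: t=1.100: state=(-0.513, 0.895) — omega has crossed 0.87
linear interpolation between t=1.090 (0.84308) and t=1.100 (0.89537) → t≈1.095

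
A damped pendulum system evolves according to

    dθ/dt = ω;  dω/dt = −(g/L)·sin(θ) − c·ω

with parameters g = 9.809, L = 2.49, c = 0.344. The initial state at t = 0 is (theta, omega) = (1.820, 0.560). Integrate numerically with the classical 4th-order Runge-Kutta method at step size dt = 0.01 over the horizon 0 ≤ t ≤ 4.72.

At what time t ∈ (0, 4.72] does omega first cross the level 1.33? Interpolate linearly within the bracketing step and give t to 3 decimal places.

t = 2.442

t=0.000: state=(1.820, 0.560)
step 1 (dt=0.01): k1=(0.560, -4.010), k2=(0.540, -4.001), k3=(0.540, -4.001), k4=(0.520, -3.991); state += dt/6·(k1+2k2+2k3+k4)
t=0.010: state=(1.825, 0.520)
t=0.020: state=(1.830, 0.480)
t=0.030: state=(1.835, 0.441)
continuing one RK4 step at a time; state shown every 20 steps (Δt=0.2):
t=0.200: state=(1.854, -0.209)
t=0.400: state=(1.739, -0.935)
t=0.600: state=(1.482, -1.631)
t=0.800: state=(1.092, -2.250)
t=1.000: state=(0.595, -2.666)
t=1.200: state=(0.049, -2.725)
t=1.400: state=(-0.467, -2.381)
t=1.600: state=(-0.883, -1.743)
t=1.800: state=(-1.156, -0.975)
t=2.000: state=(-1.272, -0.193)
t=2.200: state=(-1.236, 0.546)
t=2.400: state=(-1.059, 1.206)
t=2.440: state=(-1.009, 1.324)
next step: t=2.450: state=(-0.995, 1.353) — omega has crossed 1.33
linear interpolation between t=2.440 (1.32419) and t=2.450 (1.35277) → t≈2.442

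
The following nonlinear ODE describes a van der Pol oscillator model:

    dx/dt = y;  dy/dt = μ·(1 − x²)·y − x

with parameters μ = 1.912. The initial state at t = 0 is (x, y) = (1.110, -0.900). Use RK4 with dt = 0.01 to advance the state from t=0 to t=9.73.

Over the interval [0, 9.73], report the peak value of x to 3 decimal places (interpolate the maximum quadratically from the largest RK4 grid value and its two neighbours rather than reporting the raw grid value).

max x = 2.019

t=0.000: state=(1.110, -0.900)
step 1 (dt=0.01): k1=(-0.900, -0.711), k2=(-0.904, -0.722), k3=(-0.904, -0.722), k4=(-0.907, -0.733); state += dt/6·(k1+2k2+2k3+k4)
t=0.010: state=(1.101, -0.907)
t=0.020: state=(1.092, -0.915)
t=0.030: state=(1.083, -0.922)
continuing one RK4 step at a time; state shown every 50 steps (Δt=0.5):
t=0.500: state=(0.508, -1.683)
t=1.000: state=(-0.852, -3.768)
t=1.500: state=(-2.005, -0.436)
t=2.000: state=(-1.958, 0.308)
t=2.500: state=(-1.780, 0.394)
t=3.000: state=(-1.562, 0.484)
t=3.500: state=(-1.284, 0.650)
t=4.000: state=(-0.874, 1.058)
t=4.500: state=(-0.074, 2.428)
t=5.000: state=(1.555, 2.790)
t=5.500: state=(2.016, -0.106)
t=6.000: state=(1.879, -0.353)
t=6.500: state=(1.683, -0.431)
t=7.000: state=(1.442, -0.547)
t=7.500: state=(1.116, -0.790)
t=8.000: state=(0.580, -1.491)
t=8.500: state=(-0.633, -3.557)
t=9.000: state=(-1.956, -0.764)
t=9.500: state=(-1.965, 0.287)
t=9.730: state=(-1.891, 0.347)
largest grid value and its neighbours: x(5.430)=2.01919, x(5.440)=2.01924, x(5.450)=2.01909
parabola through these three points peaks at t≈5.438 with x≈2.01925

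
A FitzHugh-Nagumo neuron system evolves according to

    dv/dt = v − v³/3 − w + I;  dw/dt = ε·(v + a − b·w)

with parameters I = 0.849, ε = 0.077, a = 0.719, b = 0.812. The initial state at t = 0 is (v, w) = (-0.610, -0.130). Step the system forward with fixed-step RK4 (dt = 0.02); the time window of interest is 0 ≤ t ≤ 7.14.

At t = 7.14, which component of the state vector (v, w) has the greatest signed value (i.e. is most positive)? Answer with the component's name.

largest component: v

t=0.000: state=(-0.610, -0.130)
step 1 (dt=0.02): k1=(0.445, 0.017), k2=(0.447, 0.017), k3=(0.447, 0.017), k4=(0.450, 0.017); state += dt/6·(k1+2k2+2k3+k4)
t=0.020: state=(-0.601, -0.130)
t=0.040: state=(-0.592, -0.129)
t=0.060: state=(-0.583, -0.129)
continuing one RK4 step at a time; state shown every 25 steps (Δt=0.5):
t=0.500: state=(-0.346, -0.117)
t=1.000: state=(0.053, -0.092)
t=1.500: state=(0.673, -0.049)
t=2.000: state=(1.413, 0.019)
t=2.500: state=(1.853, 0.109)
t=3.000: state=(1.968, 0.206)
t=3.500: state=(1.971, 0.302)
t=4.000: state=(1.947, 0.394)
t=4.500: state=(1.916, 0.483)
t=5.000: state=(1.884, 0.567)
t=5.500: state=(1.852, 0.648)
t=6.000: state=(1.820, 0.725)
t=6.500: state=(1.787, 0.798)
t=7.000: state=(1.755, 0.868)
t=7.140: state=(1.746, 0.887)
compare at T: v=1.746, w=0.887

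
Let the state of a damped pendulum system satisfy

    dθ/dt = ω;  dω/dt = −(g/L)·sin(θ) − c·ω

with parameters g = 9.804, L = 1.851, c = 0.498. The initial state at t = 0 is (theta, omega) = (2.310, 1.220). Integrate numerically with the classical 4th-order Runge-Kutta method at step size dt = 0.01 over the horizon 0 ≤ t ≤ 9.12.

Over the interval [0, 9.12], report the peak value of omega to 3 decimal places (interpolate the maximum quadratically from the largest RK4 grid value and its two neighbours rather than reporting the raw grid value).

t=0.000: state=(2.310, 1.220)
step 1 (dt=0.01): k1=(1.220, -4.522), k2=(1.197, -4.489), k3=(1.198, -4.489), k4=(1.175, -4.456); state += dt/6·(k1+2k2+2k3+k4)
t=0.010: state=(2.322, 1.175)
t=0.020: state=(2.334, 1.131)
t=0.030: state=(2.345, 1.087)
continuing one RK4 step at a time; state shown every 50 steps (Δt=0.5):
t=0.500: state=(2.453, -0.532)
t=1.000: state=(1.764, -2.312)
t=1.500: state=(0.191, -3.574)
t=2.000: state=(-1.188, -1.531)
t=2.500: state=(-1.275, 1.086)
t=3.000: state=(-0.291, 2.494)
t=3.500: state=(0.747, 1.274)
t=4.000: state=(0.845, -0.822)
t=4.500: state=(0.121, -1.754)
t=5.000: state=(-0.563, -0.732)
t=5.500: state=(-0.534, 0.775)
t=6.000: state=(0.025, 1.200)
t=6.500: state=(0.434, 0.299)
t=7.000: state=(0.309, -0.704)
t=7.500: state=(-0.106, -0.770)
t=8.000: state=(-0.320, -0.023)
t=8.500: state=(-0.155, 0.583)
t=9.000: state=(0.135, 0.451)
t=9.120: state=(0.181, 0.327)
largest grid value and its neighbours: omega(3.010)=2.49587, omega(3.020)=2.49672, omega(3.030)=2.49628
parabola through these three points peaks at t≈3.022 with omega≈2.49673

max omega = 2.497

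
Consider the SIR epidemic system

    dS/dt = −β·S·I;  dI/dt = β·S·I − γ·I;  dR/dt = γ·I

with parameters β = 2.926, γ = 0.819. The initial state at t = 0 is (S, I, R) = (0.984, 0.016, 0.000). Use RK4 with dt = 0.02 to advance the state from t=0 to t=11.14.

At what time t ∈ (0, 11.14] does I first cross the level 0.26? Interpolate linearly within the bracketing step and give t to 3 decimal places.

t=0.000: state=(0.984, 0.016, 0.000)
step 1 (dt=0.02): k1=(-0.046, 0.033, 0.013), k2=(-0.047, 0.034, 0.013), k3=(-0.047, 0.034, 0.013), k4=(-0.048, 0.034, 0.014); state += dt/6·(k1+2k2+2k3+k4)
t=0.020: state=(0.983, 0.017, 0.000)
t=0.040: state=(0.982, 0.017, 0.001)
t=0.060: state=(0.981, 0.018, 0.001)
continuing one RK4 step at a time; state shown every 25 steps (Δt=0.5):
t=0.500: state=(0.945, 0.044, 0.011)
t=1.000: state=(0.850, 0.109, 0.041)
t=1.500: state=(0.670, 0.222, 0.108)
t=1.640: state=(0.607, 0.258, 0.135)
next step: t=1.660: state=(0.598, 0.262, 0.139) — I has crossed 0.26
linear interpolation between t=1.640 (0.25756) and t=1.660 (0.26247) → t≈1.650

t = 1.650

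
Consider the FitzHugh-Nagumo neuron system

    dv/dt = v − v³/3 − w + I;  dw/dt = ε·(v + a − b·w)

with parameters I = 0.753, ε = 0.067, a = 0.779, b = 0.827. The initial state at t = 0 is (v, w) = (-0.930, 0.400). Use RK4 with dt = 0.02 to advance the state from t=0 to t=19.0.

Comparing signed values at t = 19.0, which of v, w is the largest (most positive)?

largest component: v

t=0.000: state=(-0.930, 0.400)
step 1 (dt=0.02): k1=(-0.309, -0.032), k2=(-0.309, -0.032), k3=(-0.309, -0.032), k4=(-0.309, -0.033); state += dt/6·(k1+2k2+2k3+k4)
t=0.020: state=(-0.936, 0.399)
t=0.040: state=(-0.942, 0.399)
t=0.060: state=(-0.949, 0.398)
continuing one RK4 step at a time; state shown every 50 steps (Δt=1):
t=1.000: state=(-1.211, 0.359)
t=2.000: state=(-1.358, 0.306)
t=3.000: state=(-1.387, 0.250)
t=4.000: state=(-1.364, 0.198)
t=5.000: state=(-1.320, 0.150)
t=6.000: state=(-1.267, 0.109)
t=7.000: state=(-1.209, 0.073)
t=8.000: state=(-1.146, 0.043)
t=9.000: state=(-1.077, 0.019)
t=10.000: state=(-0.998, 0.001)
t=11.000: state=(-0.903, -0.010)
t=12.000: state=(-0.780, -0.014)
t=13.000: state=(-0.597, -0.008)
t=14.000: state=(-0.260, 0.014)
t=15.000: state=(0.526, 0.069)
t=16.000: state=(1.668, 0.191)
t=17.000: state=(1.904, 0.352)
t=18.000: state=(1.867, 0.507)
t=19.000: state=(1.808, 0.650)
compare at T: v=1.808, w=0.650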